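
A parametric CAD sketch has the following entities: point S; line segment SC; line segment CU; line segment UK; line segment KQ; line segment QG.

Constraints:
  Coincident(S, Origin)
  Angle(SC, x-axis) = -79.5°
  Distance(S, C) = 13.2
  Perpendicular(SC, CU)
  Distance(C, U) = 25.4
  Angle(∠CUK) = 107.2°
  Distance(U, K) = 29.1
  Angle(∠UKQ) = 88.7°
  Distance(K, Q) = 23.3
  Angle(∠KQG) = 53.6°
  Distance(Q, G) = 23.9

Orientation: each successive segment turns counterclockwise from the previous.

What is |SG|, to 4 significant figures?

20.02

S is at the origin; SC runs at -79.5° with length 13.2, so C = (2.406, -12.98). SC ⟂ CU, so CU runs at 10.50°; with |CU| = 25.4, U = (27.38, -8.350). ∠CUK = 107.2° gives UK at 83.30° from the x-axis; with |UK| = 29.1, K = (30.78, 20.55). ∠UKQ = 88.7° gives KQ at 174.6° from the x-axis; with |KQ| = 23.3, Q = (7.579, 22.74). ∠KQG = 53.6° gives QG at -59.00° from the x-axis; with |QG| = 23.9, G = (19.89, 2.258). Then |SG| = |G − S| = 20.02.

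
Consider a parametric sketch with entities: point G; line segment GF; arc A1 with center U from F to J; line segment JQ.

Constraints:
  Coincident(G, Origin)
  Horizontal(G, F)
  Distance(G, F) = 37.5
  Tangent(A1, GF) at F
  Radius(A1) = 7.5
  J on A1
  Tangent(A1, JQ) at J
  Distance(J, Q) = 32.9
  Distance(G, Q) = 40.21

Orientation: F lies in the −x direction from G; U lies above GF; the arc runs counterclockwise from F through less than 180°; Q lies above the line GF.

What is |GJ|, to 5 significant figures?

30.872

G is at the origin; GF is horizontal with |GF| = 37.5 and F on the −x side, so F = (-37.500, 0.0000). Since A1 is tangent to GF there, UF ⟂ GF, so U = F + (0, 7.5) = (-37.500, 7.5000). Since UJ ⟂ JQ (tangency), |UQ| = √(7.5² + 32.9²) = 33.744 regardless of where J sits on A1. So Q lies on both circle(G, 40.21) and circle(U, 33.744); the above-GF intersection is Q = (-18.763, 35.564). J is the foot of the tangent from Q: J = (-30.493, 4.8260).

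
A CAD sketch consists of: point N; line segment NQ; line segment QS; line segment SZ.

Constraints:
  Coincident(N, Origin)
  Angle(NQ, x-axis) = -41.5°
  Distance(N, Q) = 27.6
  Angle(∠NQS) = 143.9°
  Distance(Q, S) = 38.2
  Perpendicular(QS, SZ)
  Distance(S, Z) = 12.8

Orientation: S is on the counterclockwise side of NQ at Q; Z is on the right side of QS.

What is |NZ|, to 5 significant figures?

67.119

N is at the origin; NQ runs at -41.5° with length 27.6, so Q = 27.6·(cos -41.5°, sin -41.5°) = (20.671, -18.288). ∠NQS = 143.9°, so QS runs at -41.5° + (180° − 143.9°) = -5.4000° from the x-axis; with |QS| = 38.2, S = Q + 38.2·(cos -5.4000°, sin -5.4000°) = (58.702, -21.883). QS is perpendicular to SZ; with |SZ| = 12.8 on the right of QS, Z = S + 12.8·(-0.094108, -0.99556) = (57.497, -34.626). Then |NZ| = |Z − N| = 67.119.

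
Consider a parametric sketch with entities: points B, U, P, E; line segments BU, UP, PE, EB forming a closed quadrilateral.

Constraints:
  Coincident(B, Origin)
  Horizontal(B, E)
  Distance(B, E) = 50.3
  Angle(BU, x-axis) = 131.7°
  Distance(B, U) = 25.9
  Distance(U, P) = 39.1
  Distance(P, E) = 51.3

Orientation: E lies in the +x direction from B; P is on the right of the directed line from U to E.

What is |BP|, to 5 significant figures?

15.160

Checks: |UP| = 39.10 ✓; |PE| = 51.30 ✓.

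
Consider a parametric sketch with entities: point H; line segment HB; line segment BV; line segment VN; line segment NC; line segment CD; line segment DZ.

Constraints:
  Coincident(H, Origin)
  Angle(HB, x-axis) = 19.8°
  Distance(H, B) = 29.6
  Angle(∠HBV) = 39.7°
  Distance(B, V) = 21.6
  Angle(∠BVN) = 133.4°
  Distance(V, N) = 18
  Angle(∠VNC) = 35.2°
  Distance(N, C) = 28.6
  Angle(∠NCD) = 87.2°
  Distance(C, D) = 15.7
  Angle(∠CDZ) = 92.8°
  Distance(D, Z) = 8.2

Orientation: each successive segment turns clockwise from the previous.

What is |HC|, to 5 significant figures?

20.384

H is at the origin; HB runs at 19.8° with length 29.6, so B = (27.850, 10.027). ∠HBV = 39.7° gives BV at -120.50° from the x-axis; with |BV| = 21.6, V = (16.887, -8.5845). ∠BVN = 133.4° gives VN at -167.10° from the x-axis; with |VN| = 18.0, N = (-0.65846, -12.603). ∠VNC = 35.2° gives NC at 48.100° from the x-axis; with |NC| = 28.6, C = (18.442, 8.6843). Then |HC| = |C − H| = 20.384.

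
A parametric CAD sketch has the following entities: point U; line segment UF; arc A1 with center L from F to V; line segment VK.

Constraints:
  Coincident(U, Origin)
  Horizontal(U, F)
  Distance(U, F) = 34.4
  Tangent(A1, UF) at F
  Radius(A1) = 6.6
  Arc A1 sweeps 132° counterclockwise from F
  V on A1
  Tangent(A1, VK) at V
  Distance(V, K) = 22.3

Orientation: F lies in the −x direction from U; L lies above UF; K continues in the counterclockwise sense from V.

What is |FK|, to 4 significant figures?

29.35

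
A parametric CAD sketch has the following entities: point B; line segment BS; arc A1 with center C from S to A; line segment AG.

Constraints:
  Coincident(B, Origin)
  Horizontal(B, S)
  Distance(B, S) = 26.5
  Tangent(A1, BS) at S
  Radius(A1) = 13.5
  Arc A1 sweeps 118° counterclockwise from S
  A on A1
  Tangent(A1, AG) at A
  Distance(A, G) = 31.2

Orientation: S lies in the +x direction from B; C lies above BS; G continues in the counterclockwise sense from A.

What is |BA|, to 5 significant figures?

43.239

B is at the origin; BS is horizontal with |BS| = 26.5 and S on the +x side, so S = (26.500, 0.0000). The tangent condition forces CS to be normal to BS, so C = S + (0, 13.5) = (26.500, 13.500). On A1, S sits at bearing -90° from C; a 118° counterclockwise sweep puts A at bearing 28°, so A = C + 13.5·(cos 28°, sin 28°) = (38.420, 19.838). Then |BA| = |A − B| = 43.239.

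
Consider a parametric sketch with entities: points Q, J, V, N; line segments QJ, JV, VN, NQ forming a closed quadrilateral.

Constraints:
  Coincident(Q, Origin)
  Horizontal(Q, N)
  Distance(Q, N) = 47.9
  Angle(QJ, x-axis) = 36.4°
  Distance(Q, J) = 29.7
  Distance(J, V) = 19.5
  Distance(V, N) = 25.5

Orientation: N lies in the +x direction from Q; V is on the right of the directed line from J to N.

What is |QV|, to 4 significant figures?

22.54

Q is at the origin; Q and N share the same y with |QN| = 47.9 and N in +x, so N = (47.9, 0). QJ runs at 36.4° with |QJ| = 29.7, so J = (23.91, 17.62). V is determined by |JV| = 19.5 and |VN| = 25.5 together: it lies at the intersection of circle(J, 19.5) and circle(N, 25.5). With |JN| = 29.77, the foot of the radical line on JN is 10.35 from J and the perpendicular offset is √(19.5² − 10.35²) = 16.53. Taking the right-of-JN solution: V = (22.47, -1.822).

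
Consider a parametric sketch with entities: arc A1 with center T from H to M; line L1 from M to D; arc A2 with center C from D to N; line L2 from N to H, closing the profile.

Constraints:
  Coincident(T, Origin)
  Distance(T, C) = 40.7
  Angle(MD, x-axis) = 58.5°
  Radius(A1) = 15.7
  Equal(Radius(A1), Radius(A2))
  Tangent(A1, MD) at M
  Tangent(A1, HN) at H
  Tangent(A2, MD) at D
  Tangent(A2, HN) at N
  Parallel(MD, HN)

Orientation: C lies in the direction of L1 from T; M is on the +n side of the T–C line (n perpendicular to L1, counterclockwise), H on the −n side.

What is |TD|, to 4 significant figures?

43.62

The slot axis is L1's direction at 58.5°, so u = (cos 58.5°, sin 58.5°) = (0.5225, 0.8526) and n = (−sin 58.5°, cos 58.5°) = (-0.8526, 0.5225). T is at the origin and C lies 40.7 along u from T, so C = 40.7·u = (21.27, 34.70). Tangency of A1 to both parallel lines with radius 15.7 puts M and H at T ± 15.7·n: M = (-13.39, 8.203), H = (13.39, -8.203). Equal radii place D and N the same way about C: D = C + 15.7·n = (7.879, 42.91), N = C − 15.7·n = (34.65, 26.50). Then |TD| = |D − T| = 43.62.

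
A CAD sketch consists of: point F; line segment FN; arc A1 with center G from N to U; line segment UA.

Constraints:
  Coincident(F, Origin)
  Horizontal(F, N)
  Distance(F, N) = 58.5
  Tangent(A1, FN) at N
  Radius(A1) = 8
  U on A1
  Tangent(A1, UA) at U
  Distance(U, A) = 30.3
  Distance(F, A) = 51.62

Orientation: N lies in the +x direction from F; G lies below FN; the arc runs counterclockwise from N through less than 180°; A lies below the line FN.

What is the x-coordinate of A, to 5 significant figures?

39.659

F is at the origin; F and N share the same y with |FN| = 58.5 and N on the +x side, so N = (58.500, 0.0000). Tangency of A1 to FN means the radius GN is perpendicular to FN, so G = N + (0, -8) = (58.500, -8.0000). Since GU ⟂ UA (tangency), |GA| = √(8.0² + 30.3²) = 31.338 regardless of where U sits on A1. So A lies on both circle(F, 51.62) and circle(G, 31.338); the below-FN intersection is A = (39.659, -33.042). U is the foot of the tangent from A: U = (51.091, -4.9816).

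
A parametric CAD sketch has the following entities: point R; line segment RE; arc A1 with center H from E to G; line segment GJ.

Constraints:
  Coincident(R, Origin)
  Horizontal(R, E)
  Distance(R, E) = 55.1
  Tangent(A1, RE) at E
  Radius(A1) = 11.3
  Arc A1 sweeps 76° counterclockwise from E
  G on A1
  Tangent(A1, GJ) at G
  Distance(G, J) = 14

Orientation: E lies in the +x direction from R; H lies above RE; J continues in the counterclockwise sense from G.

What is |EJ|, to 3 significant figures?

26.4

On A1, E sits at bearing -90° from H; a 76° counterclockwise sweep puts G at bearing -14°, so G = H + 11.3·(cos -14°, sin -14°) = (66.1, 8.57). The tangent condition forces HG to be normal to GJ, so GJ runs along (−sin -14°, cos -14°); with |GJ| = 14.0, J = (69.5, 22.2). Then |EJ| = |J − E| = 26.4.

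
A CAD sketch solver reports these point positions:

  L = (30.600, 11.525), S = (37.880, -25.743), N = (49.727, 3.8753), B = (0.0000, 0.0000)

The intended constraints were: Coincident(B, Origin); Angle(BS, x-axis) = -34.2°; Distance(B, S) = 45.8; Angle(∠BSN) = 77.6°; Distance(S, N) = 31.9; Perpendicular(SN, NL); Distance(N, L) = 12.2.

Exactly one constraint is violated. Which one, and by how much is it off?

Distance(N, L) = 12.2 — off by 8.40.

B = (0.00, 0.00) ✓; BS at -34.20° ✓; |BS| = 45.80 ✓; ∠BSN = 77.60° ✓; |SN| = 31.90 ✓; ∠(SN, NL) = 90.00° ✓; |NL| = 20.60 ✗.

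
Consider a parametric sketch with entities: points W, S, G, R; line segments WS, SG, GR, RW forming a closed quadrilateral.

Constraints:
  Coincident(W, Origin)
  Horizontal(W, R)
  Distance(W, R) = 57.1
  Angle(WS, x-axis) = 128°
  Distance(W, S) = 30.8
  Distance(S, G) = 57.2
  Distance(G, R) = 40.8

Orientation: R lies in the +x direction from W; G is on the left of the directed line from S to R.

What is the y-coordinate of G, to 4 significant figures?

35.57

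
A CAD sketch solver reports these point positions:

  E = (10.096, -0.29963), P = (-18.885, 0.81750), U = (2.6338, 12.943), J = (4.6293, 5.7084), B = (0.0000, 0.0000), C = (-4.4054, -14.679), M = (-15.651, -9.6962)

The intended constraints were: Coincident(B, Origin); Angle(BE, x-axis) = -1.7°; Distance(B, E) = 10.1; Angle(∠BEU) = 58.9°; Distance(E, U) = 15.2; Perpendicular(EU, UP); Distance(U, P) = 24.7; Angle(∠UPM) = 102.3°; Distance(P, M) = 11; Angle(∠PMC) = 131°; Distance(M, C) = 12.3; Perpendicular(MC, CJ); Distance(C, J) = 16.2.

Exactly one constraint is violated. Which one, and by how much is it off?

Distance(C, J) = 16.2 — off by 6.10.

B = (0.00, 0.00) ✓; BE at -1.700° ✓; |BE| = 10.10 ✓; ∠BEU = 58.90° ✓; |EU| = 15.20 ✓; ∠(EU, UP) = 90.00° ✓; |UP| = 24.70 ✓; ∠UPM = 102.3° ✓; |PM| = 11.00 ✓; ∠PMC = 131.0° ✓; |MC| = 12.30 ✓; ∠(MC, CJ) = 90.00° ✓; |CJ| = 22.30 ✗.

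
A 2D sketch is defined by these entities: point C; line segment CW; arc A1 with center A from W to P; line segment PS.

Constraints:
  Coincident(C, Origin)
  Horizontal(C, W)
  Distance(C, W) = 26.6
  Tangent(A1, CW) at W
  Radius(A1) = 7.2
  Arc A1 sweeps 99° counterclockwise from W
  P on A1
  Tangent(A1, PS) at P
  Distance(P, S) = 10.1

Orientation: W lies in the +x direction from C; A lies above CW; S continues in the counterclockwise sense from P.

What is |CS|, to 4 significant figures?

36.98

C is at the origin; CW is horizontal with |CW| = 26.6 and W on the +x side, so W = (26.60, 0.000). Tangency of A1 to CW means the radius AW is perpendicular to CW, so A = W + (0, 7.2) = (26.60, 7.200). On A1, W sits at bearing -90° from A; a 99° counterclockwise sweep puts P at bearing 9°, so P = A + 7.2·(cos 9°, sin 9°) = (33.71, 8.326). A1 meets PS tangentially, so AP is at right angles to PS, so PS runs along (−sin 9°, cos 9°); with |PS| = 10.1, S = (32.13, 18.30). Then |CS| = |S − C| = 36.98.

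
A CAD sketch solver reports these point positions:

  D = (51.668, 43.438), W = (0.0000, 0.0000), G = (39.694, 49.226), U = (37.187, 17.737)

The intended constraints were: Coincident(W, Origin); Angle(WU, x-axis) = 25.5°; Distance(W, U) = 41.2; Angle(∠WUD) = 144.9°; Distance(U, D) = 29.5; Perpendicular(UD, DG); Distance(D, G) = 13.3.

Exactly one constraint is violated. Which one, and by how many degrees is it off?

Perpendicular(UD, DG) — off by 3.60°.

W = (0.00, 0.00) ✓; WU at 25.50° ✓; |WU| = 41.20 ✓; ∠WUD = 144.9° ✓; |UD| = 29.50 ✓; ∠(UD, DG) = 93.60° ✗; |DG| = 13.30 ✓.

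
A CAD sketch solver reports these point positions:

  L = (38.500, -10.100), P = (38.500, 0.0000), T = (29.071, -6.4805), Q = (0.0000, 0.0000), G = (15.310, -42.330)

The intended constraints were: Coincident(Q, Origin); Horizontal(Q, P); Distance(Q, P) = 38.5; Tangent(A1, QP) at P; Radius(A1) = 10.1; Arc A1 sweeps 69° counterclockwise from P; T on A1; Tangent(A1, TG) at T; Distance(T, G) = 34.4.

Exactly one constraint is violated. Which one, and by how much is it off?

Distance(T, G) = 34.4 — off by 4.00.

Q = (0.00, 0.00) ✓; Q.y = 0.00, P.y = 0.00 ✓; |QP| = 38.50 ✓; ∠(LP, PQ) = 90.00° ✓; |LP| = 10.10 ✓; bearing(L→T) − bearing(L→P) = 69.00° ✓; |LT| = 10.10 ✓; ∠(LT, TG) = 90.00° ✓; |TG| = 38.40 ✗.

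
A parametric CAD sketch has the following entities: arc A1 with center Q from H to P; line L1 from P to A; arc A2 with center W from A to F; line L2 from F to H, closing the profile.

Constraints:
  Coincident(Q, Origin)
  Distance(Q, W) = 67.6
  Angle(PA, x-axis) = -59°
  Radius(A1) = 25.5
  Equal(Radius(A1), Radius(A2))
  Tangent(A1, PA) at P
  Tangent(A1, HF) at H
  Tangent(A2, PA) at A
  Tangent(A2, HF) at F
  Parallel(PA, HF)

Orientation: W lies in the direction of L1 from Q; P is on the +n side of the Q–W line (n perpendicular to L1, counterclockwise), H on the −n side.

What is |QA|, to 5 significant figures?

72.250

The slot axis is L1's direction at -59.0°, so u = (cos -59.0°, sin -59.0°) = (0.51504, -0.85717) and n = (−sin -59.0°, cos -59.0°) = (0.85717, 0.51504). Q is at the origin and W lies 67.6 along u from Q, so W = 67.6·u = (34.817, -57.945). Tangency of A1 to both parallel lines with radius 25.5 puts P and H at Q ± 25.5·n: P = (21.858, 13.133), H = (-21.858, -13.133). Equal radii place A and F the same way about W: A = W + 25.5·n = (56.674, -44.811), F = W − 25.5·n = (12.959, -71.078). Then |QA| = |A − Q| = 72.250.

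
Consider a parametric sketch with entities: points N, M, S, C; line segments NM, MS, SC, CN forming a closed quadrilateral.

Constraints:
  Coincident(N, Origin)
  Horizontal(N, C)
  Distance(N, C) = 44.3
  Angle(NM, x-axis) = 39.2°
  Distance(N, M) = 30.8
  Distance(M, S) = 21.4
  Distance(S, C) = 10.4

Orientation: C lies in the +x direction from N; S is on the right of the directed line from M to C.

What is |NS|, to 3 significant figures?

33.9

Checks: |MS| = 21.40 ✓; |SC| = 10.40 ✓.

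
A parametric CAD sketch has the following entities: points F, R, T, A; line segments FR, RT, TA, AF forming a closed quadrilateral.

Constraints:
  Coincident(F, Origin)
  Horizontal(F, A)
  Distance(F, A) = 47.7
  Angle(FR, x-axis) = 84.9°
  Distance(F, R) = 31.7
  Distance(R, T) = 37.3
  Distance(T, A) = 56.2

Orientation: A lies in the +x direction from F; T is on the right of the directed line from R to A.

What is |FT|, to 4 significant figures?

9.270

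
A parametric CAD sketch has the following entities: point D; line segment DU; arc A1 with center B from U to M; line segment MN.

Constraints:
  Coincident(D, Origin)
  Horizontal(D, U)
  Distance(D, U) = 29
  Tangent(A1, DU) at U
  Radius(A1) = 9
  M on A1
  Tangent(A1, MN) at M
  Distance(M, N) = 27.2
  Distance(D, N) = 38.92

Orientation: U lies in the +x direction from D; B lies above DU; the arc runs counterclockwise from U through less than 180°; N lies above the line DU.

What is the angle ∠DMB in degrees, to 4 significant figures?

20.02°

Checks: |BM| = 9.000 ✓; ∠(BM, MN) = 90.00° ✓; |MN| = 27.20 ✓; |DN| = 38.92 ✓.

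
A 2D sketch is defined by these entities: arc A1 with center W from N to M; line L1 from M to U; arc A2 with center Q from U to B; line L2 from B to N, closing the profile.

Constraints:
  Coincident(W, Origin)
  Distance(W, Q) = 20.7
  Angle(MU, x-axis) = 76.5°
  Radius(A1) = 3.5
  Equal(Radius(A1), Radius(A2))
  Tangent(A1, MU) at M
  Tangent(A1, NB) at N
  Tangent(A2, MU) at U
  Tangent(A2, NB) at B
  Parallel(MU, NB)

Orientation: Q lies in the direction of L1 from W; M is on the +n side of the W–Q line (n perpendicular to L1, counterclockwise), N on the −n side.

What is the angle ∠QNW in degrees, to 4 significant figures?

80.40°

The slot axis is L1's direction at 76.5°, so u = (cos 76.5°, sin 76.5°) = (0.2334, 0.9724) and n = (−sin 76.5°, cos 76.5°) = (-0.9724, 0.2334). W is at the origin and Q lies 20.7 along u from W, so Q = 20.7·u = (4.832, 20.13). Tangency of A1 to both parallel lines with radius 3.5 puts M and N at W ± 3.5·n: M = (-3.403, 0.8171), N = (3.403, -0.8171). Then cos ∠QNW = NQ·NW / (|NQ||NW|), giving 80.40°.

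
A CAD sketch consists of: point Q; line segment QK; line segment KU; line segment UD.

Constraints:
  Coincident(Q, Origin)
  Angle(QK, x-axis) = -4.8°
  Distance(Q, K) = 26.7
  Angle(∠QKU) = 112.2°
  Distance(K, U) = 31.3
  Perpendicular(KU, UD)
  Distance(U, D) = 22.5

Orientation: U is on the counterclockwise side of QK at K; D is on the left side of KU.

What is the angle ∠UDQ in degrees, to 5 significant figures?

93.071°

Q is at the origin; QK runs at -4.8° with length 26.7, so K = 26.7·(cos -4.8°, sin -4.8°) = (26.606, -2.2342). ∠QKU = 112.2°, so KU runs at -4.8° + (180° − 112.2°) = 63.000° from the x-axis; with |KU| = 31.3, U = K + 31.3·(cos 63.000°, sin 63.000°) = (40.816, 25.654). KU ⟂ UD; with |UD| = 22.5 on the left of KU, D = U + 22.5·(-0.89101, 0.45399) = (20.769, 35.869). Then cos ∠UDQ = DU·DQ / (|DU||DQ|), giving 93.071°.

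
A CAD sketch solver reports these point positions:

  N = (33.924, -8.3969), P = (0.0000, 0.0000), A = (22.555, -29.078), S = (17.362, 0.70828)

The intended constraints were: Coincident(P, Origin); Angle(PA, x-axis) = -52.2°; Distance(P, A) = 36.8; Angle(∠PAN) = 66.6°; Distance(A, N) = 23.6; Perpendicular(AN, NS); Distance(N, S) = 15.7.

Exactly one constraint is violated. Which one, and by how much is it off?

Distance(N, S) = 15.7 — off by 3.20.

P = (0.00, 0.00) ✓; PA at -52.20° ✓; |PA| = 36.80 ✓; ∠PAN = 66.60° ✓; |AN| = 23.60 ✓; ∠(AN, NS) = 90.00° ✓; |NS| = 18.90 ✗.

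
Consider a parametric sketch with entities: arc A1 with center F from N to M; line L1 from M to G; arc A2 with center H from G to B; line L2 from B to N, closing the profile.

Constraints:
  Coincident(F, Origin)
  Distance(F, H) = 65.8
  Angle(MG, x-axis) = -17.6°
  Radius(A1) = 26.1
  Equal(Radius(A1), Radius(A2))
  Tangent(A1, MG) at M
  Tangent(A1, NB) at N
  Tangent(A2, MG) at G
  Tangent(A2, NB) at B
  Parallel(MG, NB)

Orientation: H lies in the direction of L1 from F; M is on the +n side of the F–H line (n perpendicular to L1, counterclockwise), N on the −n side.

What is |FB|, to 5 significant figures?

70.787

Tangency of A1 to both parallel lines with radius 26.1 puts M and N at F ± 26.1·n: M = (7.8919, 24.878), N = (-7.8919, -24.878). Equal radii place G and B the same way about H: G = H + 26.1·n = (70.612, 4.9823), B = H − 26.1·n = (54.828, -44.774). Then |FB| = |B − F| = 70.787.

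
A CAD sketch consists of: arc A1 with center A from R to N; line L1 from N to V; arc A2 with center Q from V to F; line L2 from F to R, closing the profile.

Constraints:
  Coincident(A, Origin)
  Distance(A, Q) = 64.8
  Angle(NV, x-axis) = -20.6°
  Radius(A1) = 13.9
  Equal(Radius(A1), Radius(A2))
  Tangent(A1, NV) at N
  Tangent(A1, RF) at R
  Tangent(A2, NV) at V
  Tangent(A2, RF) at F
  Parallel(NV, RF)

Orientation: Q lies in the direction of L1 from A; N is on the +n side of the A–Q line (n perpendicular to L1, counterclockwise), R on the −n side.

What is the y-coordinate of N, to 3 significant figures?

13.0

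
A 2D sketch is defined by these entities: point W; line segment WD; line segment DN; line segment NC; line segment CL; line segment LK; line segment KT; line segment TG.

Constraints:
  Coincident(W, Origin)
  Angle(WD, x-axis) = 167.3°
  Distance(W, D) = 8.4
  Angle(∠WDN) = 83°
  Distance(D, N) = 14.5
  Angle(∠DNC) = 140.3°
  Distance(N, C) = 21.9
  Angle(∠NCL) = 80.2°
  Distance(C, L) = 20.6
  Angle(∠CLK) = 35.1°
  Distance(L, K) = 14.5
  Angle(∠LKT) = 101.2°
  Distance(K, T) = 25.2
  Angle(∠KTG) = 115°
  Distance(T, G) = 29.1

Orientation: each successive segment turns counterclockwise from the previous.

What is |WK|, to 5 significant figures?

18.936

W is at the origin; WD runs at 167.3° with length 8.4, so D = (-8.1945, 1.8467). ∠WDN = 83.0° gives DN at -95.700° from the x-axis; with |DN| = 14.5, N = (-9.6346, -12.582). ∠DNC = 140.3° gives NC at -56.000° from the x-axis; with |NC| = 21.9, C = (2.6117, -30.738). ∠NCL = 80.2° gives CL at 43.800° from the x-axis; with |CL| = 20.6, L = (17.480, -16.479). ∠CLK = 35.1° gives LK at -171.30° from the x-axis; with |LK| = 14.5, K = (3.1468, -18.673). Then |WK| = |K − W| = 18.936.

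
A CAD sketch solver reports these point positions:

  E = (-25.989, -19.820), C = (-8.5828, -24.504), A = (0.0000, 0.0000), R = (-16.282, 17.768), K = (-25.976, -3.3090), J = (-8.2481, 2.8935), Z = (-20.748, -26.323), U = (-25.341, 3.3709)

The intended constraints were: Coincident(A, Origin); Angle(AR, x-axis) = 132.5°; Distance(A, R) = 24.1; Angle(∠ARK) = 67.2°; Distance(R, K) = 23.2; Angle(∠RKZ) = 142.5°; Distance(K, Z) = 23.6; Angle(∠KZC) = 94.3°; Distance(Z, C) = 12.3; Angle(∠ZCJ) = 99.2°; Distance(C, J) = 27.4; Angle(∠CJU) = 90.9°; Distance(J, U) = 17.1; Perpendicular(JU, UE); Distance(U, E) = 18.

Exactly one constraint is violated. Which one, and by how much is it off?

Distance(U, E) = 18 — off by 5.20.

A = (0.00, 0.00) ✓; AR at 132.5° ✓; |AR| = 24.10 ✓; ∠ARK = 67.20° ✓; |RK| = 23.20 ✓; ∠RKZ = 142.5° ✓; |KZ| = 23.60 ✓; ∠KZC = 94.29° ✓; |ZC| = 12.30 ✓; ∠ZCJ = 99.20° ✓; |CJ| = 27.40 ✓; ∠CJU = 90.90° ✓; |JU| = 17.10 ✓; ∠(JU, UE) = 90.00° ✓; |UE| = 23.20 ✗.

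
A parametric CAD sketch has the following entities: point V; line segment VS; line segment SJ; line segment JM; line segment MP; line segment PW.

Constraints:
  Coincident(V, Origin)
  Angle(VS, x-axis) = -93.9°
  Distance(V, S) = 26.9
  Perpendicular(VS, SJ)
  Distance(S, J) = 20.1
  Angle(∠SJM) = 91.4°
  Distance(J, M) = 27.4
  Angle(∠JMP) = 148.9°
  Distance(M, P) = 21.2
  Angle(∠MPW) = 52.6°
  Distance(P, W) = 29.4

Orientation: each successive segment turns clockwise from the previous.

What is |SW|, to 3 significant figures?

18.8

∠JMP = 148.9° gives MP at 56.4° from the x-axis; with |MP| = 21.2, P = (-8.96, 19.6). ∠MPW = 52.6° gives PW at -71.0° from the x-axis; with |PW| = 29.4, W = (0.616, -8.24). Then |SW| = |W − S| = 18.8.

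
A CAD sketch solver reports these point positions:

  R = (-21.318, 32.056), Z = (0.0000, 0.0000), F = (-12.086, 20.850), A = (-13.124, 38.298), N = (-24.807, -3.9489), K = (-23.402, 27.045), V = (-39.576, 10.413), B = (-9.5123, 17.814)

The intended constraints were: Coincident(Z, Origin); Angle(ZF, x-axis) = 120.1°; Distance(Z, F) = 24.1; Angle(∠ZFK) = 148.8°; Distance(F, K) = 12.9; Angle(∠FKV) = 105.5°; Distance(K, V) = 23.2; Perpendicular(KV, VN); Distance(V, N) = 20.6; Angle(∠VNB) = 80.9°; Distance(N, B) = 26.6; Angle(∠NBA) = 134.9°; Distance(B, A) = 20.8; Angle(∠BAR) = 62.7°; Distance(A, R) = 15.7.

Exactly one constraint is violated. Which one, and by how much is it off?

Distance(A, R) = 15.7 — off by 5.40.

Z = (0.00, 0.00) ✓; ZF at 120.1° ✓; |ZF| = 24.10 ✓; ∠ZFK = 148.8° ✓; |FK| = 12.90 ✓; ∠FKV = 105.5° ✓; |KV| = 23.20 ✓; ∠(KV, VN) = 90.00° ✓; |VN| = 20.60 ✓; ∠VNB = 80.90° ✓; |NB| = 26.60 ✓; ∠NBA = 134.9° ✓; |BA| = 20.80 ✓; ∠BAR = 62.70° ✓; |AR| = 10.30 ✗.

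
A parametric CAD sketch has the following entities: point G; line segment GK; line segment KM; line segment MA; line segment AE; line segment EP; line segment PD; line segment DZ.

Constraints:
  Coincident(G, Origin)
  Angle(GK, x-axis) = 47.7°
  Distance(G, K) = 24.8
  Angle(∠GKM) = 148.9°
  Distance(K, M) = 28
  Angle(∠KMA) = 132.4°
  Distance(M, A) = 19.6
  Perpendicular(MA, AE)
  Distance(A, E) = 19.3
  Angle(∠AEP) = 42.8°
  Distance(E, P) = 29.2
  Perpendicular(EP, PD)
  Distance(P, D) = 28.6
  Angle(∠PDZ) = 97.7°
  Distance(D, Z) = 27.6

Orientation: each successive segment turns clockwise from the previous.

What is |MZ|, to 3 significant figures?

42.2

G is at the origin; GK runs at 47.7° with length 24.8, so K = (16.7, 18.3). ∠GKM = 148.9° gives KM at 16.6° from the x-axis; with |KM| = 28.0, M = (43.5, 26.3). ∠KMA = 132.4° gives MA at -31.0° from the x-axis; with |MA| = 19.6, A = (60.3, 16.2). MA is perpendicular to AE, so AE runs at -121°; with |AE| = 19.3, E = (50.4, -0.296). ∠AEP = 42.8° gives EP at 102° from the x-axis; with |EP| = 29.2, P = (44.4, 28.3). EP ⟂ PD, so PD runs at 11.8°; with |PD| = 28.6, D = (72.4, 34.1). ∠PDZ = 97.7° gives DZ at -70.5° from the x-axis; with |DZ| = 27.6, Z = (81.6, 8.12). Then |MZ| = |Z − M| = 42.2.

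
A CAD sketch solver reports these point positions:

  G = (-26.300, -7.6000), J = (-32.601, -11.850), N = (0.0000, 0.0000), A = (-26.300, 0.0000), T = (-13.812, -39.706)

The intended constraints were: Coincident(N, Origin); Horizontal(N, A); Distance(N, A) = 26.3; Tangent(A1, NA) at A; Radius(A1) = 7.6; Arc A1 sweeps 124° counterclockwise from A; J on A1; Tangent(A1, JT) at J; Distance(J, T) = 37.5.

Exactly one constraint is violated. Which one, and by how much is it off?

Distance(J, T) = 37.5 — off by 3.90.

N = (0.00, 0.00) ✓; N.y = 0.00, A.y = 0.00 ✓; |NA| = 26.30 ✓; ∠(GA, AN) = 90.00° ✓; |GA| = 7.600 ✓; bearing(G→J) − bearing(G→A) = 124.0° ✓; |GJ| = 7.600 ✓; ∠(GJ, JT) = 90.00° ✓; |JT| = 33.60 ✗.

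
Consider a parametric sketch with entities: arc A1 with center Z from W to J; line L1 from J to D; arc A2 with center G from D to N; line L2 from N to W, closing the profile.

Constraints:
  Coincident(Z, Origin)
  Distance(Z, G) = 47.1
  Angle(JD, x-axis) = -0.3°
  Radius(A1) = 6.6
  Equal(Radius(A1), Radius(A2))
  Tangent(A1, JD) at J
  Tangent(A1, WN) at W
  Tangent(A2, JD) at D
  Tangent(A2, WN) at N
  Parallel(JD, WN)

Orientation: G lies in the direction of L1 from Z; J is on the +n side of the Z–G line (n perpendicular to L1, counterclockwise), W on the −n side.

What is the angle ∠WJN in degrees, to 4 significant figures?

74.34°

The slot axis is L1's direction at -0.3°, so u = (cos -0.3°, sin -0.3°) = (1.000, -0.005236) and n = (−sin -0.3°, cos -0.3°) = (0.005236, 1.000). Z is at the origin and G lies 47.1 along u from Z, so G = 47.1·u = (47.10, -0.2466). Tangency of A1 to both parallel lines with radius 6.6 puts J and W at Z ± 6.6·n: J = (0.03456, 6.600), W = (-0.03456, -6.600). Equal radii place D and N the same way about G: D = G + 6.6·n = (47.13, 6.353), N = G − 6.6·n = (47.06, -6.847). Then cos ∠WJN = JW·JN / (|JW||JN|), giving 74.34°.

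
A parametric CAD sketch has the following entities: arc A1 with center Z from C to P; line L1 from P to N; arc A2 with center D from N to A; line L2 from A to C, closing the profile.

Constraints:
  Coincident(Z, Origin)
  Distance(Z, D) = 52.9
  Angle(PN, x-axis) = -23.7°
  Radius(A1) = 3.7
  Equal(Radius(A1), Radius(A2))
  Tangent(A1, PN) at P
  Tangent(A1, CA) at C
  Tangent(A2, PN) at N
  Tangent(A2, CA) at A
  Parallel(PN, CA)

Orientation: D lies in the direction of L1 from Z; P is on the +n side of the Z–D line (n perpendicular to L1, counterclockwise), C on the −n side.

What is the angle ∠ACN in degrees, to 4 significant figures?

7.963°

Tangency of A1 to both parallel lines with radius 3.7 puts P and C at Z ± 3.7·n: P = (1.487, 3.388), C = (-1.487, -3.388). Equal radii place N and A the same way about D: N = D + 3.7·n = (49.93, -17.88), A = D − 3.7·n = (46.95, -24.65). Then cos ∠ACN = CA·CN / (|CA||CN|), giving 7.963°.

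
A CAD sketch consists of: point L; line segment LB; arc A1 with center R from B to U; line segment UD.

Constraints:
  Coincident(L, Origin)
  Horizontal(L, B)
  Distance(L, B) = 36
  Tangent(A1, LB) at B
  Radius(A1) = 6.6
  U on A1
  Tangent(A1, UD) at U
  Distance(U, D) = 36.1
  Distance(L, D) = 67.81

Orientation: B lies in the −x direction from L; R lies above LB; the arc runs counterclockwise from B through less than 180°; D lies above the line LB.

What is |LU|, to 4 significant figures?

33.33

L is at the origin; LB is horizontal with |LB| = 36.0 and B on the −x side, so B = (-36.00, 0.000). Since A1 is tangent to LB there, RB ⟂ LB, so R = B + (0, 6.6) = (-36.00, 6.600). Since RU ⟂ UD (tangency), |RD| = √(6.6² + 36.1²) = 36.70 regardless of where U sits on A1. So D lies on both circle(L, 67.81) and circle(R, 36.70); the above-LB intersection is D = (-57.04, 36.67). U is the foot of the tangent from D: U = (-31.36, 11.29).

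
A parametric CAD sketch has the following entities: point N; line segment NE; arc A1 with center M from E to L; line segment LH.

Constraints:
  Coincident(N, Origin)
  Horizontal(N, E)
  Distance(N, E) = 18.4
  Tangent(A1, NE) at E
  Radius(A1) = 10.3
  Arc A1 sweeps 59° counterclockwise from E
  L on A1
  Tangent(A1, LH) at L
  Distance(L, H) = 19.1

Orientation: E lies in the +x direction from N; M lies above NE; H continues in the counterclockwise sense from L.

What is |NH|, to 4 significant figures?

42.78

N is at the origin; NE is horizontal with |NE| = 18.4 and E on the +x side, so E = (18.40, 0.000). Since A1 is tangent to NE there, ME ⟂ NE, so M = E + (0, 10.3) = (18.40, 10.30). On A1, E sits at bearing -90° from M; a 59° counterclockwise sweep puts L at bearing -31°, so L = M + 10.3·(cos -31°, sin -31°) = (27.23, 4.995). The tangent condition forces ML to be normal to LH, so LH runs along (−sin -31°, cos -31°); with |LH| = 19.1, H = (37.07, 21.37). Then |NH| = |H − N| = 42.78.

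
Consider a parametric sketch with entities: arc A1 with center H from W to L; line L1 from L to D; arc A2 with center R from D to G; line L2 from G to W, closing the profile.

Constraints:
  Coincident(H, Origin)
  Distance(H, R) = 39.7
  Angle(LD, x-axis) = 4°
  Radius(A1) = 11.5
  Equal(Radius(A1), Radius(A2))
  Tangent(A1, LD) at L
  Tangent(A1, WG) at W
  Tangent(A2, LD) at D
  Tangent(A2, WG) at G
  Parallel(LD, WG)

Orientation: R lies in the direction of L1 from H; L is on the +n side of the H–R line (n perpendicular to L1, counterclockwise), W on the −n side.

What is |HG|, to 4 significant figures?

41.33

The slot axis is L1's direction at 4.0°, so u = (cos 4.0°, sin 4.0°) = (0.9976, 0.06976) and n = (−sin 4.0°, cos 4.0°) = (-0.06976, 0.9976). H is at the origin and R lies 39.7 along u from H, so R = 39.7·u = (39.60, 2.769). Tangency of A1 to both parallel lines with radius 11.5 puts L and W at H ± 11.5·n: L = (-0.8022, 11.47), W = (0.8022, -11.47). Equal radii place D and G the same way about R: D = R + 11.5·n = (38.80, 14.24), G = R − 11.5·n = (40.41, -8.703). Then |HG| = |G − H| = 41.33.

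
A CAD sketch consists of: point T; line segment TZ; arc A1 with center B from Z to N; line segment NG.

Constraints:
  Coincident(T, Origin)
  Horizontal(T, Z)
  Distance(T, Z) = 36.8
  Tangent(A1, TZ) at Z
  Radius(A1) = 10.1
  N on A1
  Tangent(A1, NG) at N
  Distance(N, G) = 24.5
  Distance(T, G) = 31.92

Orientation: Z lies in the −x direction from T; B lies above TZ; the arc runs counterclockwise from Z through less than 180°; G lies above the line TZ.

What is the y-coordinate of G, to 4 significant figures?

27.26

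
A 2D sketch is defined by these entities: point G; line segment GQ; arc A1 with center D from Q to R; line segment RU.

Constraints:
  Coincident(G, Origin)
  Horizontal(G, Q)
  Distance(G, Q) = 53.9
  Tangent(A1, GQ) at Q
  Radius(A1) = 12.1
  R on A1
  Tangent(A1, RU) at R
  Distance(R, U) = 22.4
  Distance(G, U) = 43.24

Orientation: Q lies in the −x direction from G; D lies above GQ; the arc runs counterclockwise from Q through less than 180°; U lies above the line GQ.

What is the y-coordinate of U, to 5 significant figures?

27.336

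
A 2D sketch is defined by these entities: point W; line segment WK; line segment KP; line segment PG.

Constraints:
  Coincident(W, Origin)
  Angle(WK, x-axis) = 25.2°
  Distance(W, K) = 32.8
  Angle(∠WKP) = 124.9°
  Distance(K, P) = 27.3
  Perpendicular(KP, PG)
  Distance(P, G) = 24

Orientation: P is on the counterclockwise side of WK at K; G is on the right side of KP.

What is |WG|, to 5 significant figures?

68.651

W is at the origin; WK runs at 25.2° with length 32.8, so K = 32.8·(cos 25.2°, sin 25.2°) = (29.678, 13.966). ∠WKP = 124.9°, so KP runs at 25.2° + (180° − 124.9°) = 80.300° from the x-axis; with |KP| = 27.3, P = K + 27.3·(cos 80.300°, sin 80.300°) = (34.278, 40.875). KP ⟂ PG; with |PG| = 24.0 on the right of KP, G = P + 24.0·(0.98570, -0.16849) = (57.935, 36.832). Then |WG| = |G − W| = 68.651.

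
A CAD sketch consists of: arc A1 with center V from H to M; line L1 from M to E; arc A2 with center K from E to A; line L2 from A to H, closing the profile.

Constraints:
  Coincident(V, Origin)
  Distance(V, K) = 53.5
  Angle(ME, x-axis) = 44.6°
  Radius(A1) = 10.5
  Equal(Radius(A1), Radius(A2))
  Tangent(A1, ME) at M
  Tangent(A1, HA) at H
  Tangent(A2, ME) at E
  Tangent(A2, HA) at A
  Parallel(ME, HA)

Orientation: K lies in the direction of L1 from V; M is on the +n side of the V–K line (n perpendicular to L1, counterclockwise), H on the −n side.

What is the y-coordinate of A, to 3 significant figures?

30.1

The slot axis is L1's direction at 44.6°, so u = (cos 44.6°, sin 44.6°) = (0.712, 0.702) and n = (−sin 44.6°, cos 44.6°) = (-0.702, 0.712). V is at the origin and K lies 53.5 along u from V, so K = 53.5·u = (38.1, 37.6). Tangency of A1 to both parallel lines with radius 10.5 puts M and H at V ± 10.5·n: M = (-7.37, 7.48), H = (7.37, -7.48). Equal radii place E and A the same way about K: E = K + 10.5·n = (30.7, 45.0), A = K − 10.5·n = (45.5, 30.1). So A.y = 30.1.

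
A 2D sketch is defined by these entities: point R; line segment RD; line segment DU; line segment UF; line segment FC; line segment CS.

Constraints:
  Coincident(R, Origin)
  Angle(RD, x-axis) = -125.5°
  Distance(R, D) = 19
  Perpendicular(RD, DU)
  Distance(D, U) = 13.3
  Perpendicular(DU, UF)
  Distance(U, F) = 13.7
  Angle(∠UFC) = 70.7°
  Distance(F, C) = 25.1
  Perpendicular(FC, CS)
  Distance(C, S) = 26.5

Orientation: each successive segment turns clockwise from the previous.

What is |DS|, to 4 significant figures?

19.67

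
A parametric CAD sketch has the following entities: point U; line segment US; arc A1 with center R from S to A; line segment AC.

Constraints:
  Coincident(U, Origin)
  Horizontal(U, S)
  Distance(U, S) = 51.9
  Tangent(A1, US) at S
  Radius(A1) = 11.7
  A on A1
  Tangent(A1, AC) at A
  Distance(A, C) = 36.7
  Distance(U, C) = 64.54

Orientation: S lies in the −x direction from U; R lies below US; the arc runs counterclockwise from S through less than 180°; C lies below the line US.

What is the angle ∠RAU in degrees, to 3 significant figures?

16.2°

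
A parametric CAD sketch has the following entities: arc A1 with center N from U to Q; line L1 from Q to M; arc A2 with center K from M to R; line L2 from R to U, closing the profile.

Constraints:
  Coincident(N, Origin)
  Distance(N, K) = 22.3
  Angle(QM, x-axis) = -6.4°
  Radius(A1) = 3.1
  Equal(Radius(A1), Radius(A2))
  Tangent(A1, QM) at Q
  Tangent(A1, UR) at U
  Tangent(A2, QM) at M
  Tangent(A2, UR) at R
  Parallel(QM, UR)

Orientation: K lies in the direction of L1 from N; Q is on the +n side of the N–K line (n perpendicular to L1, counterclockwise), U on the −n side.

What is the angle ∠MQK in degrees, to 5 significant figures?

7.9142°

The slot axis is L1's direction at -6.4°, so u = (cos -6.4°, sin -6.4°) = (0.99377, -0.11147) and n = (−sin -6.4°, cos -6.4°) = (0.11147, 0.99377). N is at the origin and K lies 22.3 along u from N, so K = 22.3·u = (22.161, -2.4858). Tangency of A1 to both parallel lines with radius 3.1 puts Q and U at N ± 3.1·n: Q = (0.34555, 3.0807), U = (-0.34555, -3.0807). Equal radii place M and R the same way about K: M = K + 3.1·n = (22.507, 0.59492), R = K − 3.1·n = (21.815, -5.5664). Then cos ∠MQK = QM·QK / (|QM||QK|), giving 7.9142°.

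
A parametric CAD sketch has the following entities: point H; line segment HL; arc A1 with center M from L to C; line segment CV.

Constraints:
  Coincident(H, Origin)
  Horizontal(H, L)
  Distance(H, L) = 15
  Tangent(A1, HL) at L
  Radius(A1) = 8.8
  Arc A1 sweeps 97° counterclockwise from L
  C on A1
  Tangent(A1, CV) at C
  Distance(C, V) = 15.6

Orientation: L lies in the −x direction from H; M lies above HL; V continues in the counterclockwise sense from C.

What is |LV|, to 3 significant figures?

26.3

On A1, L sits at bearing -90° from M; a 97° counterclockwise sweep puts C at bearing 7°, so C = M + 8.8·(cos 7°, sin 7°) = (-6.27, 9.87). The tangent condition forces MC to be normal to CV, so CV runs along (−sin 7°, cos 7°); with |CV| = 15.6, V = (-8.17, 25.4). Then |LV| = |V − L| = 26.3.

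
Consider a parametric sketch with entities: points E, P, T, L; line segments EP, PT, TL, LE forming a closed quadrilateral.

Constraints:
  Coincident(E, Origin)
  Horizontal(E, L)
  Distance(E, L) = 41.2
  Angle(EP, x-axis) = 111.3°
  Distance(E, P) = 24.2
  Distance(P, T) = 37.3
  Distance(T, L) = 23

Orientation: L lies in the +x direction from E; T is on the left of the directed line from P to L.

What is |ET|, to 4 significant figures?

34.17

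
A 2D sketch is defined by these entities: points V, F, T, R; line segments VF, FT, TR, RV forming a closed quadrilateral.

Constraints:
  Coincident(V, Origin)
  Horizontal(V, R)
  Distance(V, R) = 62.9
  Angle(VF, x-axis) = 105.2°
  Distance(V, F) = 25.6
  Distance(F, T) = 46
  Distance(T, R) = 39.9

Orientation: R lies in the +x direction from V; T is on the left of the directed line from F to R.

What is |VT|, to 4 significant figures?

50.10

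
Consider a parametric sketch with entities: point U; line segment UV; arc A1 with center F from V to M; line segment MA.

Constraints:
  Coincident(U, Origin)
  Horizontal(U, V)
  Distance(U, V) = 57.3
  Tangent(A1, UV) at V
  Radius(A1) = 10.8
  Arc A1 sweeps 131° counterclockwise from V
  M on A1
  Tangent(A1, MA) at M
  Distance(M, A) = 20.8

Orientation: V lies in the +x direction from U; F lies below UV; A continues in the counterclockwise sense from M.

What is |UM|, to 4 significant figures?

52.30

U is at the origin; U and V share the same y with |UV| = 57.3 and V on the +x side, so V = (57.30, 0.000). Tangency of A1 to UV means the radius FV is perpendicular to UV, so F = V + (0, -10.8) = (57.30, -10.80). On A1, V sits at bearing 90° from F; a 131° counterclockwise sweep puts M at bearing 221°, so M = F + 10.8·(cos 221°, sin 221°) = (49.15, -17.89). Then |UM| = |M − U| = 52.30.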